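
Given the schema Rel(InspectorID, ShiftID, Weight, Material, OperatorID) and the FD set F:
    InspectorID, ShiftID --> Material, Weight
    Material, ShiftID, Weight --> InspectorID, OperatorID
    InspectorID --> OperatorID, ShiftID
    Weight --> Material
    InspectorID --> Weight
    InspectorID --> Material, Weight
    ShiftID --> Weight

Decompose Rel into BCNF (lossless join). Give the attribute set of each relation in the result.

{InspectorID, OperatorID, ShiftID, Weight}; {Material, Weight}

Candidate keys of the original relation: {InspectorID}, {ShiftID}.
In {InspectorID, Material, OperatorID, ShiftID, Weight}, {Weight} is not a superkey ({Weight}⁺ restricted to this set is {Material, Weight}), so split on Weight --> Material into {Material, Weight} and {InspectorID, OperatorID, ShiftID, Weight}.
{Material, Weight} is in BCNF.
{InspectorID, OperatorID, ShiftID, Weight} is in BCNF.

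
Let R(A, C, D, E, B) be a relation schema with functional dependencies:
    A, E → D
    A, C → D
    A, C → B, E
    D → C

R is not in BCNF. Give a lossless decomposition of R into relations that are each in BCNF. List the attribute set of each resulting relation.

Candidate keys of the original relation: {A, C}, {A, D}, {A, E}.
Within {A, B, C, D, E}: {D}⁺ ∩ {A, B, C, D, E} = {C, D}, not the whole set, so D → C violates BCNF; decompose into {C, D} and {A, B, D, E}.
{C, D}: every determinant is a superkey — BCNF.
{A, B, D, E}: every determinant is a superkey — BCNF.

{A, B, D, E}; {C, D}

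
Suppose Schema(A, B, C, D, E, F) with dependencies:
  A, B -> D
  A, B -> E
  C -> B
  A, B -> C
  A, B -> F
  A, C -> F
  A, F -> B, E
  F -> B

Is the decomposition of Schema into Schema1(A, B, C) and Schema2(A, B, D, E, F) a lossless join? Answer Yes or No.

The shared attributes are {A, B} and {A, B}⁺ = {A, B, C, D, E, F}.
Schema1 is contained in that closure, so Schema1 ∩ Schema2 -> Schema1 holds and the join is lossless.

Yes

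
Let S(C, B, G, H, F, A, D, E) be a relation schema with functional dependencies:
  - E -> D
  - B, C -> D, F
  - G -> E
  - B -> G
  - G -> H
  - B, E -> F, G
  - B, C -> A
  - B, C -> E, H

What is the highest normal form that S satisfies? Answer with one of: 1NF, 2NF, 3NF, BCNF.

Candidate key: {B, C}. Prime attributes: {B, C}.
E -> D: {E}⁺ = {D, E}, which is not all of the attributes, so the left side is not a superkey — BCNF is violated.
E -> D determines the non-prime attribute {D} from a non-superkey — 3NF is violated.
Since {B} ⊂ {B, C} and {B}⁺ ⊇ {D, E, F, G, H} with {D, E, F, G, H} non-prime, there is a partial dependency; 2NF fails.

1NF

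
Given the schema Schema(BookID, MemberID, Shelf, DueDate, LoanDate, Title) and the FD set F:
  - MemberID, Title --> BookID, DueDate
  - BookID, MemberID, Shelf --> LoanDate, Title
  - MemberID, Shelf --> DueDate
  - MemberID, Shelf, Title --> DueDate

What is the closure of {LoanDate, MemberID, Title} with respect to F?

{BookID, DueDate, LoanDate, MemberID, Title}

Start with {LoanDate, MemberID, Title}.
MemberID, Title --> BookID, DueDate applies; add {BookID, DueDate} → now {BookID, DueDate, LoanDate, MemberID, Title}.
No further FD applies.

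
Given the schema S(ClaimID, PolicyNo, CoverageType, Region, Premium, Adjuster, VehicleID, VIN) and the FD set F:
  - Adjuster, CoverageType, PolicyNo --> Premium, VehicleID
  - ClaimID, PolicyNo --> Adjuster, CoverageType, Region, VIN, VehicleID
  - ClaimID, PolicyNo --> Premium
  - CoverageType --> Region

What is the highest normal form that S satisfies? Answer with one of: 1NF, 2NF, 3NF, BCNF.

Candidate key: {ClaimID, PolicyNo}. Prime attributes: {ClaimID, PolicyNo}.
For Adjuster, CoverageType, PolicyNo --> Premium, VehicleID we have {Adjuster, CoverageType, PolicyNo}⁺ = {Adjuster, CoverageType, PolicyNo, Premium, Region, VehicleID}; {Adjuster, CoverageType, PolicyNo} is not a superkey, so BCNF fails.
Adjuster, CoverageType, PolicyNo --> Premium, VehicleID has non-prime {Premium, VehicleID} on the right and a non-superkey on the left, so 3NF fails.
No non-prime attribute depends on a proper subset of any candidate key, so 2NF holds.

2NF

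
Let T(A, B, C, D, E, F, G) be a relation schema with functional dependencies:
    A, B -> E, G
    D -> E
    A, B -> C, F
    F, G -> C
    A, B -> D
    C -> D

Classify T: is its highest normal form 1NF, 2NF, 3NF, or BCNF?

Candidate key: {A, B}. Prime attributes: {A, B}.
D -> E: {D}⁺ = {D, E}, which is not all of the attributes, so the left side is not a superkey — BCNF is violated.
Because {E} is non-prime and the left side of D -> E is not a superkey, the relation is not in 3NF.
No proper subset of a key has a non-prime attribute in its closure, so there is no partial dependency; 2NF holds.

2NF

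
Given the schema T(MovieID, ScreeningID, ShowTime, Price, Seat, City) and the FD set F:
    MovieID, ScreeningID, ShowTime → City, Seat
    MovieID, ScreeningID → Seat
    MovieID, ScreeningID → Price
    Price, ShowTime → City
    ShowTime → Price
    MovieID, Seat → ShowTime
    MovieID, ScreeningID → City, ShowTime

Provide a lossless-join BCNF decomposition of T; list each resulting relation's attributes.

Candidate key of the original relation: {MovieID, ScreeningID}.
In {City, MovieID, Price, ScreeningID, Seat, ShowTime}, {Price, ShowTime} is not a superkey ({Price, ShowTime}⁺ restricted to this set is {City, Price, ShowTime}), so split on Price, ShowTime → City into {City, Price, ShowTime} and {MovieID, Price, ScreeningID, Seat, ShowTime}.
{City, Price, ShowTime}: every determinant is a superkey — BCNF.
In {MovieID, Price, ScreeningID, Seat, ShowTime}, {ShowTime} is not a superkey ({ShowTime}⁺ restricted to this set is {Price, ShowTime}), so split on ShowTime → Price into {Price, ShowTime} and {MovieID, ScreeningID, Seat, ShowTime}.
{Price, ShowTime}: every determinant is a superkey — BCNF.
In {MovieID, ScreeningID, Seat, ShowTime}, {MovieID, Seat} is not a superkey ({MovieID, Seat}⁺ restricted to this set is {MovieID, Seat, ShowTime}), so split on MovieID, Seat → ShowTime into {MovieID, Seat, ShowTime} and {MovieID, ScreeningID, Seat}.
{MovieID, Seat, ShowTime}: every determinant is a superkey — BCNF.
{MovieID, ScreeningID, Seat}: every determinant is a superkey — BCNF.

{City, Price, ShowTime}; {MovieID, ScreeningID, Seat}; {MovieID, Seat, ShowTime}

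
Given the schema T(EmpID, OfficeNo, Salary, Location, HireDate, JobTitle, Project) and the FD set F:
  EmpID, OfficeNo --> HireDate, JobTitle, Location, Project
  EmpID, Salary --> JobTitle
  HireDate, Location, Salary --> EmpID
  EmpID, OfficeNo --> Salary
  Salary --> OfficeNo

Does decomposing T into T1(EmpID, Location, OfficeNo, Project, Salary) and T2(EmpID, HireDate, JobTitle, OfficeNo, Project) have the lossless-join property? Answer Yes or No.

Yes

T1 ∩ T2 = {EmpID, OfficeNo, Project}; its closure under F is {EmpID, HireDate, JobTitle, Location, OfficeNo, Project, Salary}.
Since T1 ⊆ {EmpID, HireDate, JobTitle, Location, OfficeNo, Project, Salary}, the intersection is a superkey of T1; the decomposition is lossless.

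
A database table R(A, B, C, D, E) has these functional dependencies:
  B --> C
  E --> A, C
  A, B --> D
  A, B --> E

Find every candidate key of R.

{A, B}, {B, E}

No FD produces {B}, so it must be in every candidate key.
{A, B}⁺ = {A, B, C, D, E} — all of the relation — so {A, B} is a candidate key.
{B, E}⁺ = {A, B, C, D, E} — all of the relation — so {B, E} is a candidate key.
These are minimal and exhaustive — every other superkey contains one of them.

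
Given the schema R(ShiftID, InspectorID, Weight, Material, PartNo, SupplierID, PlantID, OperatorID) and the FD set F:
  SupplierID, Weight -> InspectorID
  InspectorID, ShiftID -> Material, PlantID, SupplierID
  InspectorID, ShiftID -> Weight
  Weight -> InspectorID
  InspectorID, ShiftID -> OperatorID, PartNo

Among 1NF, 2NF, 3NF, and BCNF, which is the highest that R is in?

3NF

Candidate keys: {InspectorID, ShiftID}, {ShiftID, Weight}. Prime attributes: {InspectorID, ShiftID, Weight}.
SupplierID, Weight -> InspectorID breaks BCNF: {SupplierID, Weight}⁺ = {InspectorID, SupplierID, Weight}, so {SupplierID, Weight} is not a superkey.
Its right-hand attributes {InspectorID} are all prime, as are those of every other non-superkey FD — the relation is in 3NF.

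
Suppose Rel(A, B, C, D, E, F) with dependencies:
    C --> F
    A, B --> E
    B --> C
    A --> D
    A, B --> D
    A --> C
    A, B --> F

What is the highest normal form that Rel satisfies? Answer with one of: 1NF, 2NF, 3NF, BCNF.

1NF

Candidate key: {A, B}. Prime attributes: {A, B}.
C --> F: {C}⁺ = {C, F}, which is not all of the attributes, so the left side is not a superkey — BCNF is violated.
C --> F determines the non-prime attribute {F} from a non-superkey — 3NF is violated.
{A} is a proper subset of the key {A, B}, and {A}⁺ contains the non-prime attributes {C, D, F} — a partial dependency, so 2NF is violated.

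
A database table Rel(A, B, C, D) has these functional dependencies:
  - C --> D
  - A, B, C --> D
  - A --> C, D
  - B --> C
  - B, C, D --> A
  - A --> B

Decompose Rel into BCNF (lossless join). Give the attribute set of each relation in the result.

{A, B, C}; {C, D}

Candidate keys of the original relation: {A}, {B}.
In {A, B, C, D}, {C} is not a superkey ({C}⁺ restricted to this set is {C, D}), so split on C --> D into {C, D} and {A, B, C}.
{C, D} is in BCNF.
{A, B, C} is in BCNF.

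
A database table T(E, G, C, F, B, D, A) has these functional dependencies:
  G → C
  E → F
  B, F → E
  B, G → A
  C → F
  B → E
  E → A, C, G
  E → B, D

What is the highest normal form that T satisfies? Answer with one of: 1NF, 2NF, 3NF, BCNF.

Candidate keys: {B}, {E}. Prime attributes: {B, E}.
G → C breaks BCNF: {G}⁺ = {C, F, G}, so {G} is not a superkey.
G → C determines the non-prime attribute {C} from a non-superkey — 3NF is violated.
All keys have size 1, which rules out partial dependencies — 2NF is satisfied.

2NF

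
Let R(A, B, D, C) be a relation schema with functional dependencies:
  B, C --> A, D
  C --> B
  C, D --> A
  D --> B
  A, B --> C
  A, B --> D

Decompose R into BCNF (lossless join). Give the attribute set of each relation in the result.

Candidate keys of the original relation: {A, B}, {A, D}, {C}.
In {A, B, C, D}, {D} is not a superkey ({D}⁺ restricted to this set is {B, D}), so split on D --> B into {B, D} and {A, C, D}.
{B, D}: every determinant is a superkey — BCNF.
{A, C, D}: every determinant is a superkey — BCNF.

{A, C, D}; {B, D}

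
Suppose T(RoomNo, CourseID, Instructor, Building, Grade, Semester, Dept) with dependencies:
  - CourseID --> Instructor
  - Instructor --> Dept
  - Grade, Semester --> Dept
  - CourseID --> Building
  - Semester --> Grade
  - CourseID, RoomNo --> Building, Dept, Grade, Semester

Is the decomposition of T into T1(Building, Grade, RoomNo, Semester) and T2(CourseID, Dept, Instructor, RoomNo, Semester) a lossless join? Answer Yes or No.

No

The shared attributes are {RoomNo, Semester} and {RoomNo, Semester}⁺ = {Dept, Grade, RoomNo, Semester}.
The closure covers neither T1 nor T2 entirely; the join is not lossless.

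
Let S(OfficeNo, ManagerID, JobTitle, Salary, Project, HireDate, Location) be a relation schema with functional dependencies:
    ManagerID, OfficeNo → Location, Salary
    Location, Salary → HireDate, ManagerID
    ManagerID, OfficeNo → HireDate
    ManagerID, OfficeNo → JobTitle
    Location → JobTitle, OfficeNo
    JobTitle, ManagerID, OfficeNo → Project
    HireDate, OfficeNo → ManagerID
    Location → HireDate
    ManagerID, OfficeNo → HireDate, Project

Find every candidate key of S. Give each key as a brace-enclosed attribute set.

{HireDate, OfficeNo}, {Location}, {ManagerID, OfficeNo}

{Location} is a candidate key since {Location}⁺ = {HireDate, JobTitle, Location, ManagerID, OfficeNo, Project, Salary} covers every attribute.
{HireDate, OfficeNo} is a candidate key since {HireDate, OfficeNo}⁺ = {HireDate, JobTitle, Location, ManagerID, OfficeNo, Project, Salary} covers every attribute.
{ManagerID, OfficeNo} is a candidate key since {ManagerID, OfficeNo}⁺ = {HireDate, JobTitle, Location, ManagerID, OfficeNo, Project, Salary} covers every attribute.
Any other superkey properly contains one of these, so there are no further candidate keys.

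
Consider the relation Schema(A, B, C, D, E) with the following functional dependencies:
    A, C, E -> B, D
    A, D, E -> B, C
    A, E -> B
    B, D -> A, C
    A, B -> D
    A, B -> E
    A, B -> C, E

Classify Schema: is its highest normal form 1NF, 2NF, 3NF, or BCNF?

Candidate keys: {A, B}, {A, E}, {B, D}. Prime attributes: {A, B, D, E}.
Each dependency's left side is a superkey — BCNF holds.

BCNF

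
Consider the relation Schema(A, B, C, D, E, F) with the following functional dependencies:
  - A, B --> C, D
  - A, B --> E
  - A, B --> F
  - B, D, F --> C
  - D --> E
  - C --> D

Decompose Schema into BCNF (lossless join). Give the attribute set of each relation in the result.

Candidate key of the original relation: {A, B}.
In {A, B, C, D, E, F}, {B, D, F} is not a superkey ({B, D, F}⁺ restricted to this set is {B, C, D, E, F}), so split on B, D, F --> C, E into {B, C, D, E, F} and {A, B, D, F}.
In {B, C, D, E, F}, {D} is not a superkey ({D}⁺ restricted to this set is {D, E}), so split on D --> E into {D, E} and {B, C, D, F}.
{D, E} has no BCNF violation.
In {B, C, D, F}, {C} is not a superkey ({C}⁺ restricted to this set is {C, D}), so split on C --> D into {C, D} and {B, C, F}.
{C, D} has no BCNF violation.
{B, C, F} has no BCNF violation.
{A, B, D, F} has no BCNF violation.

{A, B, D, F}; {B, C, F}; {C, D}; {D, E}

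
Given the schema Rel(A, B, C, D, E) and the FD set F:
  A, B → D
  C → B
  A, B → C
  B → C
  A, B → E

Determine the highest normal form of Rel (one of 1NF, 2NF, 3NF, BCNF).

Candidate keys: {A, B}, {A, C}. Prime attributes: {A, B, C}.
C → B breaks BCNF: {C}⁺ = {B, C}, so {C} is not a superkey.
Since {B} ⊆ prime attributes and every other non-superkey FD also has a prime right side, the schema is in 3NF.

3NF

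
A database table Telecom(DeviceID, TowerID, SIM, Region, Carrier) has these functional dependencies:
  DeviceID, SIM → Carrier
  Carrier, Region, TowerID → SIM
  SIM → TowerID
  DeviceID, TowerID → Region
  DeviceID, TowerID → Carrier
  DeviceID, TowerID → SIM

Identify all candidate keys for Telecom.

{DeviceID, SIM}, {DeviceID, TowerID}

Attributes never on any right-hand side: {DeviceID} — every candidate key must contain it.
Closure of {DeviceID, SIM} is {Carrier, DeviceID, Region, SIM, TowerID}, the whole schema; {DeviceID, SIM} is a candidate key.
Closure of {DeviceID, TowerID} is {Carrier, DeviceID, Region, SIM, TowerID}, the whole schema; {DeviceID, TowerID} is a candidate key.
Any other superkey properly contains one of these, so there are no further candidate keys.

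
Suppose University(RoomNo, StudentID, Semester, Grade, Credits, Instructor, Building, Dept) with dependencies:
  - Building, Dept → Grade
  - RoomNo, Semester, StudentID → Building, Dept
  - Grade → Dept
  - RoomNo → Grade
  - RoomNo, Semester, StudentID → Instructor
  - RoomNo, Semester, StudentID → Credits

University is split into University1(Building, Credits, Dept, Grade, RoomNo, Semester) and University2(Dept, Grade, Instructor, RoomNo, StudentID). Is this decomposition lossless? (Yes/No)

No

The shared attributes are {Dept, Grade, RoomNo} and {Dept, Grade, RoomNo}⁺ = {Dept, Grade, RoomNo}.
Neither University1 nor University2 is contained in that closure, so the decomposition is lossy.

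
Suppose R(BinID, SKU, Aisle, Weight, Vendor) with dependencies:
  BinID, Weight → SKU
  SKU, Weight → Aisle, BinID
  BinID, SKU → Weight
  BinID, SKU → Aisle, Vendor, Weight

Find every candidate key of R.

{BinID, SKU}, {BinID, Weight}, {SKU, Weight}

{BinID, SKU} is a candidate key since {BinID, SKU}⁺ = {Aisle, BinID, SKU, Vendor, Weight} covers every attribute.
{BinID, Weight} is a candidate key since {BinID, Weight}⁺ = {Aisle, BinID, SKU, Vendor, Weight} covers every attribute.
{SKU, Weight} is a candidate key since {SKU, Weight}⁺ = {Aisle, BinID, SKU, Vendor, Weight} covers every attribute.
No proper subset of any of these is a key, and no other minimal superkey exists.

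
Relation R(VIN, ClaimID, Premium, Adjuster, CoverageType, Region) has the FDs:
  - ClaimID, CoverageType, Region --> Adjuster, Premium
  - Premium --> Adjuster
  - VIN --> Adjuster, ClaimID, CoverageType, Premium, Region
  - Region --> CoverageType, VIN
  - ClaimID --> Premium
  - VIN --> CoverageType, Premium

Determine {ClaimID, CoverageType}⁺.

{Adjuster, ClaimID, CoverageType, Premium}

Start with {ClaimID, CoverageType}.
ClaimID --> Premium applies; add {Premium} → now {ClaimID, CoverageType, Premium}.
Premium --> Adjuster applies; add {Adjuster} → now {Adjuster, ClaimID, CoverageType, Premium}.
No further FD applies.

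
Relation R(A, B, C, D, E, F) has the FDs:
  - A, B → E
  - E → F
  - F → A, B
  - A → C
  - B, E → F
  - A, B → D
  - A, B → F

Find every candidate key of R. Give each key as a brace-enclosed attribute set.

{E}⁺ = {A, B, C, D, E, F} — all of the relation — so {E} is a candidate key.
{F}⁺ = {A, B, C, D, E, F} — all of the relation — so {F} is a candidate key.
{A, B}⁺ = {A, B, C, D, E, F} — all of the relation — so {A, B} is a candidate key.
These are minimal and exhaustive — every other superkey contains one of them.

{A, B}, {E}, {F}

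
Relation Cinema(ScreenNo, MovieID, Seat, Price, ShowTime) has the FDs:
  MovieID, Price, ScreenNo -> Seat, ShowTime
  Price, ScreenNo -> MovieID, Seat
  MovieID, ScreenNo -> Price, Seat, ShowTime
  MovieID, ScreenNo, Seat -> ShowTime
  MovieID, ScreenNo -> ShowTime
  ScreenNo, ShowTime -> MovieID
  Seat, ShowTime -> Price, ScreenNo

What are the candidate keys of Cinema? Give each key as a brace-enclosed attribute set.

{MovieID, ScreenNo}, {Price, ScreenNo}, {ScreenNo, ShowTime}, {Seat, ShowTime}

{MovieID, ScreenNo}⁺ = {MovieID, Price, ScreenNo, Seat, ShowTime} — all of the relation — so {MovieID, ScreenNo} is a candidate key.
{Price, ScreenNo}⁺ = {MovieID, Price, ScreenNo, Seat, ShowTime} — all of the relation — so {Price, ScreenNo} is a candidate key.
{ScreenNo, ShowTime}⁺ = {MovieID, Price, ScreenNo, Seat, ShowTime} — all of the relation — so {ScreenNo, ShowTime} is a candidate key.
{Seat, ShowTime}⁺ = {MovieID, Price, ScreenNo, Seat, ShowTime} — all of the relation — so {Seat, ShowTime} is a candidate key.
Any other superkey properly contains one of these, so there are no further candidate keys.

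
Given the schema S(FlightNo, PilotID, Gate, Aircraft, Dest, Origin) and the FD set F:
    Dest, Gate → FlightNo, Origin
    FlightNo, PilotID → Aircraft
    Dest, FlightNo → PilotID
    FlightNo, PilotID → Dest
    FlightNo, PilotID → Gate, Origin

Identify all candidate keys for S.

{Dest, FlightNo}, {Dest, Gate}, {FlightNo, PilotID}

{Dest, FlightNo}⁺ = {Aircraft, Dest, FlightNo, Gate, Origin, PilotID}, which is every attribute, so {Dest, FlightNo} is a candidate key.
{Dest, Gate}⁺ = {Aircraft, Dest, FlightNo, Gate, Origin, PilotID}, which is every attribute, so {Dest, Gate} is a candidate key.
{FlightNo, PilotID}⁺ = {Aircraft, Dest, FlightNo, Gate, Origin, PilotID}, which is every attribute, so {FlightNo, PilotID} is a candidate key.
These are minimal and exhaustive — every other superkey contains one of them.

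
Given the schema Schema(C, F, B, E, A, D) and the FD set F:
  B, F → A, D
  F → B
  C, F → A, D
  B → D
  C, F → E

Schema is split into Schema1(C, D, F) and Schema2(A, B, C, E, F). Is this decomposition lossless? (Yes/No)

Common attributes: {C, F}; their closure is {A, B, C, D, E, F}.
Since Schema1 ⊆ {A, B, C, D, E, F}, the intersection is a superkey of Schema1; the decomposition is lossless.

Yes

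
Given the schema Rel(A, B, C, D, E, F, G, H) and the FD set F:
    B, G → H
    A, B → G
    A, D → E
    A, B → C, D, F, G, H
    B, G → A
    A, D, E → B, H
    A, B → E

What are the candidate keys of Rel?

Closure of {A, B} is {A, B, C, D, E, F, G, H}, the whole schema; {A, B} is a candidate key.
Closure of {A, D} is {A, B, C, D, E, F, G, H}, the whole schema; {A, D} is a candidate key.
Closure of {B, G} is {A, B, C, D, E, F, G, H}, the whole schema; {B, G} is a candidate key.
These are minimal and exhaustive — every other superkey contains one of them.

{A, B}, {A, D}, {B, G}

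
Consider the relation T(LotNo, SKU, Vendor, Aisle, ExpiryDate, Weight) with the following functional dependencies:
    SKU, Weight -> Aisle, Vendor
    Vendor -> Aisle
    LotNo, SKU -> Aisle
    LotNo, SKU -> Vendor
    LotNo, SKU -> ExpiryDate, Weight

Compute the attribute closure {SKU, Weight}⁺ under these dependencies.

Start with {SKU, Weight}.
SKU, Weight -> Aisle, Vendor applies; add {Aisle, Vendor} → now {Aisle, SKU, Vendor, Weight}.
No further FD applies.

{Aisle, SKU, Vendor, Weight}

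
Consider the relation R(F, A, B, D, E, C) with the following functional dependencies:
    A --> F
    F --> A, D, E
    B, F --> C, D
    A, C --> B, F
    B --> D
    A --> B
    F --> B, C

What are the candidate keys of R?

{A} is a candidate key since {A}⁺ = {A, B, C, D, E, F} covers every attribute.
{F} is a candidate key since {F}⁺ = {A, B, C, D, E, F} covers every attribute.
No proper subset of any of these is a key, and no other minimal superkey exists.

{A}, {F}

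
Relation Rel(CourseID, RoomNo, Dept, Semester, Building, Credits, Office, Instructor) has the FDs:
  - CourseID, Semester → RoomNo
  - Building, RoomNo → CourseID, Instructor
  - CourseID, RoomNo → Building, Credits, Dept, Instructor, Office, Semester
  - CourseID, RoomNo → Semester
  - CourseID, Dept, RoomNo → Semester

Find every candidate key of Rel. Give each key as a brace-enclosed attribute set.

{Building, RoomNo}⁺ = {Building, CourseID, Credits, Dept, Instructor, Office, RoomNo, Semester}, which is every attribute, so {Building, RoomNo} is a candidate key.
{CourseID, RoomNo}⁺ = {Building, CourseID, Credits, Dept, Instructor, Office, RoomNo, Semester}, which is every attribute, so {CourseID, RoomNo} is a candidate key.
{CourseID, Semester}⁺ = {Building, CourseID, Credits, Dept, Instructor, Office, RoomNo, Semester}, which is every attribute, so {CourseID, Semester} is a candidate key.
No proper subset of any of these is a key, and no other minimal superkey exists.

{Building, RoomNo}, {CourseID, RoomNo}, {CourseID, Semester}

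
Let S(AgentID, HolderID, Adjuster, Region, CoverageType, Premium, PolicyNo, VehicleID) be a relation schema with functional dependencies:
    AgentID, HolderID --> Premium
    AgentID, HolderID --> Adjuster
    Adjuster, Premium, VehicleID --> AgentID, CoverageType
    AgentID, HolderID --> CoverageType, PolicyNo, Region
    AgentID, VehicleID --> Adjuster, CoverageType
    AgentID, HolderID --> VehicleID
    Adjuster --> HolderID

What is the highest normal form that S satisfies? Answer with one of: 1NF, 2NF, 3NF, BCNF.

Candidate keys: {Adjuster, AgentID}, {Adjuster, Premium, VehicleID}, {AgentID, HolderID}, {AgentID, VehicleID}. Prime attributes: {Adjuster, AgentID, HolderID, Premium, VehicleID}.
Adjuster --> HolderID: {Adjuster}⁺ = {Adjuster, HolderID}, which is not all of the attributes, so the left side is not a superkey — BCNF is violated.
Since {HolderID} ⊆ prime attributes and every other non-superkey FD also has a prime right side, the schema is in 3NF.

3NF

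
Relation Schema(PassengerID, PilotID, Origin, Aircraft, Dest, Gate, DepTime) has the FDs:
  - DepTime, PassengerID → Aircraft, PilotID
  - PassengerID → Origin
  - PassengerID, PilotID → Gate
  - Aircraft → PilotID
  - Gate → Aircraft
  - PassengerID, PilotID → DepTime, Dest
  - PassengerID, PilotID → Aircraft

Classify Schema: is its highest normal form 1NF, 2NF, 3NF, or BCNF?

Candidate keys: {Aircraft, PassengerID}, {DepTime, PassengerID}, {Gate, PassengerID}, {PassengerID, PilotID}. Prime attributes: {Aircraft, DepTime, Gate, PassengerID, PilotID}.
For PassengerID → Origin we have {PassengerID}⁺ = {Origin, PassengerID}; {PassengerID} is not a superkey, so BCNF fails.
Because {Origin} is non-prime and the left side of PassengerID → Origin is not a superkey, the relation is not in 3NF.
{PassengerID} is a proper subset of the key {Aircraft, PassengerID}, and {PassengerID}⁺ contains the non-prime attribute {Origin} — a partial dependency, so 2NF is violated.

1NF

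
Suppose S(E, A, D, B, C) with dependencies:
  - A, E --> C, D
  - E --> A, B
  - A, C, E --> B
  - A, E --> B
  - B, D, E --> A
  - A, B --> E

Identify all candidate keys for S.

{A, B}, {E}

{E} is a candidate key since {E}⁺ = {A, B, C, D, E} covers every attribute.
{A, B} is a candidate key since {A, B}⁺ = {A, B, C, D, E} covers every attribute.
Any other superkey properly contains one of these, so there are no further candidate keys.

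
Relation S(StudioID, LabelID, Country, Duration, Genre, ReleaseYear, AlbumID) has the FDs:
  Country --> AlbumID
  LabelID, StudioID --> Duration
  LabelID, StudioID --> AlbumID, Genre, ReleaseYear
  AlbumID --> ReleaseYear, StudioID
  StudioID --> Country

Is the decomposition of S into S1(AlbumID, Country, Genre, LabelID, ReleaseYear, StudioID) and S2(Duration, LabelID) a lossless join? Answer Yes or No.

No

Common attributes: {LabelID}; their closure is {LabelID}.
S1 ⊄ {LabelID} and S2 ⊄ {LabelID}, so the split is lossy.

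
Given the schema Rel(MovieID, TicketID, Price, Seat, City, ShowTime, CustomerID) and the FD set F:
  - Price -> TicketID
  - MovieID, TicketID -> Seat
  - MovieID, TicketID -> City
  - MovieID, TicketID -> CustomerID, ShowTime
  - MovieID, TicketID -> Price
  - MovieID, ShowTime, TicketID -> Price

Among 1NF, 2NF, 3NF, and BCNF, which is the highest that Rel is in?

Candidate keys: {MovieID, Price}, {MovieID, TicketID}. Prime attributes: {MovieID, Price, TicketID}.
For Price -> TicketID we have {Price}⁺ = {Price, TicketID}; {Price} is not a superkey, so BCNF fails.
Its right-hand attributes {TicketID} are all prime, as are those of every other non-superkey FD — the relation is in 3NF.

3NF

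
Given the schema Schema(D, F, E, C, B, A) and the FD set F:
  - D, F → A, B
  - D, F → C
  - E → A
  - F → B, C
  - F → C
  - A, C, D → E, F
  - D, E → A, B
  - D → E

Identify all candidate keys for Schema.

No FD produces {D}, so it must be in every candidate key.
{C, D}⁺ = {A, B, C, D, E, F} — all of the relation — so {C, D} is a candidate key.
{D, F}⁺ = {A, B, C, D, E, F} — all of the relation — so {D, F} is a candidate key.
No proper subset of any of these is a key, and no other minimal superkey exists.

{C, D}, {D, F}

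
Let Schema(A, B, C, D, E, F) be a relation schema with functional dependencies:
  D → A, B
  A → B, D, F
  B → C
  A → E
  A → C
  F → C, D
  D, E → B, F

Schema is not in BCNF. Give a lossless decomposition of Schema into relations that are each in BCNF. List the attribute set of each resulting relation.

{A, B, D, E, F}; {B, C}

Candidate keys of the original relation: {A}, {D}, {F}.
In {A, B, C, D, E, F}, {B} is not a superkey ({B}⁺ restricted to this set is {B, C}), so split on B → C into {B, C} and {A, B, D, E, F}.
{B, C} is in BCNF.
{A, B, D, E, F} is in BCNF.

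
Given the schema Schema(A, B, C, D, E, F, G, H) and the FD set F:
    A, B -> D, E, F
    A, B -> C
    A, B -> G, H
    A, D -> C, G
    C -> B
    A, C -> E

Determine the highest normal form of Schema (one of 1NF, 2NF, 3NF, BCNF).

3NF

Candidate keys: {A, B}, {A, C}, {A, D}. Prime attributes: {A, B, C, D}.
For C -> B we have {C}⁺ = {B, C}; {C} is not a superkey, so BCNF fails.
Its right-hand attributes {B} are all prime, as are those of every other non-superkey FD — the relation is in 3NF.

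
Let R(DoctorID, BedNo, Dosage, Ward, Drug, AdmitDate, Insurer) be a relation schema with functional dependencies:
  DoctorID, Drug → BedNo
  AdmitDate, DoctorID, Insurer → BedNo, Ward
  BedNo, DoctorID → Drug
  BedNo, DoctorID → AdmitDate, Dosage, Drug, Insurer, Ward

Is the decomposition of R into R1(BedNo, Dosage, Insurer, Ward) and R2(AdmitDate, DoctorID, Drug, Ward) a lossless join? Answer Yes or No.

No

The shared attributes are {Ward} and {Ward}⁺ = {Ward}.
The closure covers neither R1 nor R2 entirely; the join is not lossless.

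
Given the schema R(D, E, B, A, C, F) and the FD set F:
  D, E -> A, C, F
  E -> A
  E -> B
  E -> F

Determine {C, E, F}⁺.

{A, B, C, E, F}

Start with {C, E, F}.
E -> A applies; add {A} → now {A, C, E, F}.
E -> B applies; add {B} → now {A, B, C, E, F}.
No further FD applies.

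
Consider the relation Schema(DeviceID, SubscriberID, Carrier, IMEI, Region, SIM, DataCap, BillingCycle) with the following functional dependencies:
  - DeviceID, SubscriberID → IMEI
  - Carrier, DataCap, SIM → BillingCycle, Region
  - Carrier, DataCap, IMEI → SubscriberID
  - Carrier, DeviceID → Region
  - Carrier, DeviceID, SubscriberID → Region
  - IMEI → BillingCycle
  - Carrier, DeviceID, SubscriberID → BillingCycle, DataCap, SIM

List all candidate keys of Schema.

{Carrier, DeviceID} never appear on the right of any FD, so every key must include all of them.
{Carrier, DeviceID, SubscriberID}⁺ = {BillingCycle, Carrier, DataCap, DeviceID, IMEI, Region, SIM, SubscriberID} — all of the relation — so {Carrier, DeviceID, SubscriberID} is a candidate key.
{Carrier, DataCap, DeviceID, IMEI}⁺ = {BillingCycle, Carrier, DataCap, DeviceID, IMEI, Region, SIM, SubscriberID} — all of the relation — so {Carrier, DataCap, DeviceID, IMEI} is a candidate key.
Any other superkey properly contains one of these, so there are no further candidate keys.

{Carrier, DataCap, DeviceID, IMEI}, {Carrier, DeviceID, SubscriberID}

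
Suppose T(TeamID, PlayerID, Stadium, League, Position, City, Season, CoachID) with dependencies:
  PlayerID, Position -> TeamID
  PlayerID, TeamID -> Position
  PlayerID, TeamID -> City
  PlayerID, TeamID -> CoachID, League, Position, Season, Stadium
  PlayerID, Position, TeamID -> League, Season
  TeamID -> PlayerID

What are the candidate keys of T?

{PlayerID, Position}, {TeamID}

{TeamID} is a candidate key since {TeamID}⁺ = {City, CoachID, League, PlayerID, Position, Season, Stadium, TeamID} covers every attribute.
{PlayerID, Position} is a candidate key since {PlayerID, Position}⁺ = {City, CoachID, League, PlayerID, Position, Season, Stadium, TeamID} covers every attribute.
Any other superkey properly contains one of these, so there are no further candidate keys.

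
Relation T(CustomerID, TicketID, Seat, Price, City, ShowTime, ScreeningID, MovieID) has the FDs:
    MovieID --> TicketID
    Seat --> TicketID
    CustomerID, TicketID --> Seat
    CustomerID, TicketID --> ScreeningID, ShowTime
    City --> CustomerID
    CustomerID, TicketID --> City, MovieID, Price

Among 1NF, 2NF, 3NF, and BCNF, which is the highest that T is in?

3NF

Candidate keys: {City, MovieID}, {City, Seat}, {City, TicketID}, {CustomerID, MovieID}, {CustomerID, Seat}, {CustomerID, TicketID}. Prime attributes: {City, CustomerID, MovieID, Seat, TicketID}.
For MovieID --> TicketID we have {MovieID}⁺ = {MovieID, TicketID}; {MovieID} is not a superkey, so BCNF fails.
But every attribute on its right side ({TicketID}) is prime, and the same holds for every other non-superkey FD, so 3NF still holds.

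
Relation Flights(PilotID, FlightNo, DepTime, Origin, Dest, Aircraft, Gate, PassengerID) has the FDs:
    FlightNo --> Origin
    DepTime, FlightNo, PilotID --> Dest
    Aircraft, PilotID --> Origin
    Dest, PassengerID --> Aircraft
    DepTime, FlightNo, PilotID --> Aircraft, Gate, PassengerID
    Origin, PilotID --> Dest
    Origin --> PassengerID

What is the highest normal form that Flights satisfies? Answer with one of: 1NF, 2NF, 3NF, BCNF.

1NF

Candidate key: {DepTime, FlightNo, PilotID}. Prime attributes: {DepTime, FlightNo, PilotID}.
FlightNo --> Origin: {FlightNo}⁺ = {FlightNo, Origin, PassengerID}, which is not all of the attributes, so the left side is not a superkey — BCNF is violated.
Because {Origin} is non-prime and the left side of FlightNo --> Origin is not a superkey, the relation is not in 3NF.
{FlightNo} is a proper subset of the key {DepTime, FlightNo, PilotID}, and {FlightNo}⁺ contains the non-prime attributes {Origin, PassengerID} — a partial dependency, so 2NF is violated.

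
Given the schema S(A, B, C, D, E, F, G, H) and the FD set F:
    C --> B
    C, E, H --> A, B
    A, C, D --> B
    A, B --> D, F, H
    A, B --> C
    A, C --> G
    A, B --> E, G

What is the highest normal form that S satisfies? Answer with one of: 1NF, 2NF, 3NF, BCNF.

3NF

Candidate keys: {A, B}, {A, C}, {C, E, H}. Prime attributes: {A, B, C, E, H}.
C --> B breaks BCNF: {C}⁺ = {B, C}, so {C} is not a superkey.
But every attribute on its right side ({B}) is prime, and the same holds for every other non-superkey FD, so 3NF still holds.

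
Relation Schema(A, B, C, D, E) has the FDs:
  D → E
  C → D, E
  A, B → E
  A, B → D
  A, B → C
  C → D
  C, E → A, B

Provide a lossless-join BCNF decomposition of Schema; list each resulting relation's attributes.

{A, B, C, D}; {D, E}

Candidate keys of the original relation: {A, B}, {C}.
In {A, B, C, D, E}, {D} is not a superkey ({D}⁺ restricted to this set is {D, E}), so split on D → E into {D, E} and {A, B, C, D}.
{D, E} is in BCNF.
{A, B, C, D} is in BCNF.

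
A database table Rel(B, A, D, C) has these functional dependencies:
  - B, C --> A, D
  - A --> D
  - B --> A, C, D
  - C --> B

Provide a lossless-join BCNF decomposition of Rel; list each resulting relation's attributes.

Candidate keys of the original relation: {B}, {C}.
{A, B, C, D}: {A} determines {A, D} here but is not a superkey — split on A --> D, giving {A, D} and {A, B, C}.
{A, D} has no BCNF violation.
{A, B, C} has no BCNF violation.

{A, B, C}; {A, D}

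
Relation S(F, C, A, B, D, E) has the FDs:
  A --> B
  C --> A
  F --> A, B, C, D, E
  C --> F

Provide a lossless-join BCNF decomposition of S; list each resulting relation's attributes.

{A, B}; {A, C, D, E, F}

Candidate keys of the original relation: {C}, {F}.
Within {A, B, C, D, E, F}: {A}⁺ ∩ {A, B, C, D, E, F} = {A, B}, not the whole set, so A --> B violates BCNF; decompose into {A, B} and {A, C, D, E, F}.
{A, B} has no BCNF violation.
{A, C, D, E, F} has no BCNF violation.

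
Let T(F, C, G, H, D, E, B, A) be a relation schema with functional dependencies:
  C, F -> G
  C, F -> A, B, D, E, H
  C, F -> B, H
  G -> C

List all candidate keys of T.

{C, F}, {F, G}

Attributes never on any right-hand side: {F} — every candidate key must contain it.
Closure of {C, F} is {A, B, C, D, E, F, G, H}, the whole schema; {C, F} is a candidate key.
Closure of {F, G} is {A, B, C, D, E, F, G, H}, the whole schema; {F, G} is a candidate key.
These are minimal and exhaustive — every other superkey contains one of them.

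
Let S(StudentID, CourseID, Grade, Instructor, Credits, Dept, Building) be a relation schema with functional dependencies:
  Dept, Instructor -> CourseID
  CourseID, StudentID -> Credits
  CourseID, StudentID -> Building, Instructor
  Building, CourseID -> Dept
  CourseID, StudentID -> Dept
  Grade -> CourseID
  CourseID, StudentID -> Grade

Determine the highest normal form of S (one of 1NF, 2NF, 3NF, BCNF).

3NF

Candidate keys: {CourseID, StudentID}, {Dept, Instructor, StudentID}, {Grade, StudentID}. Prime attributes: {CourseID, Dept, Grade, Instructor, StudentID}.
For Dept, Instructor -> CourseID we have {Dept, Instructor}⁺ = {CourseID, Dept, Instructor}; {Dept, Instructor} is not a superkey, so BCNF fails.
Its right-hand attributes {CourseID} are all prime, as are those of every other non-superkey FD — the relation is in 3NF.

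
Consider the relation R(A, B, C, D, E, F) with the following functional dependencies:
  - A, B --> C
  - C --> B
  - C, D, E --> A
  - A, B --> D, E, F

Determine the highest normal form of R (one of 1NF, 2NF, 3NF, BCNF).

Candidate keys: {A, B}, {A, C}, {C, D, E}. Prime attributes: {A, B, C, D, E}.
C --> B: {C}⁺ = {B, C}, which is not all of the attributes, so the left side is not a superkey — BCNF is violated.
Since {B} ⊆ prime attributes and every other non-superkey FD also has a prime right side, the schema is in 3NF.

3NF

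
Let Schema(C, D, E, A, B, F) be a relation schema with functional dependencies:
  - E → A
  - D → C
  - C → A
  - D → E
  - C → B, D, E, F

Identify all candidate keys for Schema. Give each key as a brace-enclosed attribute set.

{C}, {D}

Closure of {C} is {A, B, C, D, E, F}, the whole schema; {C} is a candidate key.
Closure of {D} is {A, B, C, D, E, F}, the whole schema; {D} is a candidate key.
No proper subset of any of these is a key, and no other minimal superkey exists.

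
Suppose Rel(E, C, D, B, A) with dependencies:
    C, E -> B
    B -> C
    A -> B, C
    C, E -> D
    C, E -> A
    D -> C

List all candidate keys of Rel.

{A, E}, {B, E}, {C, E}, {D, E}

Attributes never on any right-hand side: {E} — every candidate key must contain it.
{A, E}⁺ = {A, B, C, D, E}, which is every attribute, so {A, E} is a candidate key.
{B, E}⁺ = {A, B, C, D, E}, which is every attribute, so {B, E} is a candidate key.
{C, E}⁺ = {A, B, C, D, E}, which is every attribute, so {C, E} is a candidate key.
{D, E}⁺ = {A, B, C, D, E}, which is every attribute, so {D, E} is a candidate key.
Any other superkey properly contains one of these, so there are no further candidate keys.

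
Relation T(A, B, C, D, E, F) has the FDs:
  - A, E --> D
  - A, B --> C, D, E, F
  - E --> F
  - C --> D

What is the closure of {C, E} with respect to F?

Start with {C, E}.
E --> F applies; add {F} → now {C, E, F}.
C --> D applies; add {D} → now {C, D, E, F}.
No further FD applies.

{C, D, E, F}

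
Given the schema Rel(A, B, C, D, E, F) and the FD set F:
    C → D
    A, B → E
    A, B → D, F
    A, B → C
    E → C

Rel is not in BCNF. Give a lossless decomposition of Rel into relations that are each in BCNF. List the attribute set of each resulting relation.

{A, B, E, F}; {C, D}; {C, E}

Candidate key of the original relation: {A, B}.
In {A, B, C, D, E, F}, {C} is not a superkey ({C}⁺ restricted to this set is {C, D}), so split on C → D into {C, D} and {A, B, C, E, F}.
{C, D}: every determinant is a superkey — BCNF.
In {A, B, C, E, F}, {E} is not a superkey ({E}⁺ restricted to this set is {C, E}), so split on E → C into {C, E} and {A, B, E, F}.
{C, E}: every determinant is a superkey — BCNF.
{A, B, E, F}: every determinant is a superkey — BCNF.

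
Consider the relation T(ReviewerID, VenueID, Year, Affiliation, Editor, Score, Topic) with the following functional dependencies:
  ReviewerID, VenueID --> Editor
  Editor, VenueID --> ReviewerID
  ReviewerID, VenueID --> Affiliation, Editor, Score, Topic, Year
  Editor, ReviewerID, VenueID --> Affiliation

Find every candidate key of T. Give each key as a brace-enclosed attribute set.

{Editor, VenueID}, {ReviewerID, VenueID}

Attributes never on any right-hand side: {VenueID} — every candidate key must contain it.
{Editor, VenueID}⁺ = {Affiliation, Editor, ReviewerID, Score, Topic, VenueID, Year} — all of the relation — so {Editor, VenueID} is a candidate key.
{ReviewerID, VenueID}⁺ = {Affiliation, Editor, ReviewerID, Score, Topic, VenueID, Year} — all of the relation — so {ReviewerID, VenueID} is a candidate key.
Any other superkey properly contains one of these, so there are no further candidate keys.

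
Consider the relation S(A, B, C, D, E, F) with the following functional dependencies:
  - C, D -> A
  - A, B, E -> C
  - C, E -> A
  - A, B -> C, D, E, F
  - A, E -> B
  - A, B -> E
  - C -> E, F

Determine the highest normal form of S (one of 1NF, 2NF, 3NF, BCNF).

BCNF

Candidate keys: {A, B}, {A, E}, {C}. Prime attributes: {A, B, C, E}.
Each dependency's left side is a superkey — BCNF holds.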